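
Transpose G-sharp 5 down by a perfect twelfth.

Five letters down from G (plus an octave) reaches C.
A perfect twelfth spans 19 semitones, so from G#5 the target pitch is C#4.

C-sharp 4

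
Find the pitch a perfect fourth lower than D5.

Counting four letter names down from D lands on A.
Moving 5 semitones down from D5 (the size of a perfect fourth) reaches A4.

A4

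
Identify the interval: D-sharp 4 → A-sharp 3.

Descending from D#4 to A#3 is the same interval as ascending A#3 to D#4.
A to D spans four letter names (A-B-C-D), so the interval is some kind of fourth.
Counting semitones, A#3→D#4 is 5, which is the perfect fourth.

P4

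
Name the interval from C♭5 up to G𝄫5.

C to G spans five letter names (C-D-E-F-G) — that makes it a fifth of some quality.
A perfect fifth would be 7 semitones; Cb5 to Gbb5 is 6, one semitone narrower, so the interval is diminished.

diminished fifth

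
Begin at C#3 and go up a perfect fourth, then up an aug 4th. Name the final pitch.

B#3

Up a perfect fourth from C#3: F#3 (5 semitones up).
F#3 up an augmented fourth → B#3 (6 semitones).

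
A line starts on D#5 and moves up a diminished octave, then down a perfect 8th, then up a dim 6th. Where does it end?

Bbb5

D#5 up a diminished octave → D6 (11 semitones).
Down a perfect octave from D6: D5 (12 semitones down).
Up a diminished sixth from D5: Bbb5 (7 semitones up).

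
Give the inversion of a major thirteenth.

m3

First reduce the compound major thirteenth to its simple form, a major sixth.
Inverted interval numbers add to nine, so a sixth pairs with a third (6 + 3 = 9).
The quality also flips — major becomes minor — giving a minor third.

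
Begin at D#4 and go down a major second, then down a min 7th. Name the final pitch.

D#3

A major second down from D#4 is C#4.
C#4 down a minor seventh → D#3 (10 semitones).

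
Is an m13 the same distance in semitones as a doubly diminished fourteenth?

Yes

A minor thirteenth spans 20 semitones, and a doubly diminished fourteenth also spans 20 semitones — they're enharmonic.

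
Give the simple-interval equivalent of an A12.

Take out an octave (7 from the number): 12 − 7 = 5.
That makes an augmented twelfth a compound augmented fifth — an octave plus an augmented fifth.

augmented fifth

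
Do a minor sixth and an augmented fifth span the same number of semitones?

A minor sixth spans 8 semitones, and an augmented fifth also spans 8 semitones — they're enharmonic.

Yes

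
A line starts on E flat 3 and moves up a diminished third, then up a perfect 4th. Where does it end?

C double-flat 4

A diminished third up from Eb3 is Gbb3.
Gbb3 up a perfect fourth → Cbb4 (5 semitones).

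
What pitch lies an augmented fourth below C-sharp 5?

The fourth takes the letter from C down to G.
An augmented fourth spans 6 semitones, so from C#5 the target pitch is G4.

G 4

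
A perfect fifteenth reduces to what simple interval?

Each octave removed subtracts seven from the number: 15 − 7 = 8.
So a perfect fifteenth is an octave plus a perfect octave. The quality is unchanged.

P8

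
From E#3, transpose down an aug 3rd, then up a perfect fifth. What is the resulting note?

E#3 down an augmented third → C3 (5 semitones).
Up a perfect fifth from C3: G3 (7 semitones up).

G3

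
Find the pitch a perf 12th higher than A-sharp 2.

The twelfth's letter: A up five letter names plus an octave → E.
A perfect twelfth spans 19 semitones, so from A#2 the target pitch is E#4.

E-sharp 4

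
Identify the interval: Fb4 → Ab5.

F to A spans three letter names (F-G-A), plus an octave: a tenth.
The major tenth spans 16 semitones, and Fb4 to Ab5 is exactly 16 semitones — so this is a major tenth.
(Equivalently, a compound major third: a major third plus an octave.)

M10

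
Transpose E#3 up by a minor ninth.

F#4

Counting two letter names plus an octave up from E lands on F.
A minor ninth is 13 semitones; 13 semitones up from E#3 gives F#4.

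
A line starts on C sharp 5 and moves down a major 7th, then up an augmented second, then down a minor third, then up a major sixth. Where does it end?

Down a major seventh from C#5: D4 (11 semitones down).
D4 up an augmented second → E#4 (3 semitones).
A minor third down from E#4 is C##4.
C##4 up a major sixth → A##4 (9 semitones).

A double-sharp 4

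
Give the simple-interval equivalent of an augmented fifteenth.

Each octave removed subtracts seven from the number: 15 − 7 = 8.
Quality carries through unchanged, so the simple form is an augmented octave.

augmented 8th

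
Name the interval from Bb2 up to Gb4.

minor 13th

B to G spans six letter names (B-C-D-E-F-G), plus an octave, so the interval is some kind of thirteenth.
Bb2 to Gb4 is 20 semitones, a half step short of the major thirteenth (21), so this is minor.
(Equivalently, a compound minor sixth: a minor sixth plus an octave.)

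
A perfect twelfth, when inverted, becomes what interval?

First reduce the compound perfect twelfth to its simple form, a perfect fifth.
Interval numbers invert to sum to nine: 5 + 4 = 9, so a fifth inverts to a fourth.
And perfect stays perfect under inversion, so we get a perfect fourth.

perfect 4th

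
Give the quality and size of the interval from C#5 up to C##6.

C to C is the same letter name, plus an octave, so the interval is some kind of octave.
C#5 to C##6 spans 13 semitones — one semitone wider than the perfect octave (12) — giving an augmented octave.

A8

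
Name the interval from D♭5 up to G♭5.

D to G spans four letter names (D-E-F-G): a fourth.
Counting semitones, Db5→Gb5 is 5, which is the perfect fourth.

perfect fourth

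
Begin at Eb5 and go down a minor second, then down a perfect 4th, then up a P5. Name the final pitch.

E5

Eb5 down a minor second → D5 (1 semitone).
A perfect fourth down from D5 is A4.
A4 up a perfect fifth → E5 (7 semitones).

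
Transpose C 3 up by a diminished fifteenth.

C-flat 5

The letter stays C (same as the start), shifted two octaves up.
A diminished fifteenth is 23 semitones; 23 semitones up from C3 gives Cb5.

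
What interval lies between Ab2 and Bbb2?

minor 2nd

A to B spans two letter names (A-B) — that makes it a second of some quality.
A major second would be 2 semitones, but Ab2 to Bbb2 is 1 — one semitone narrower, making it a minor second.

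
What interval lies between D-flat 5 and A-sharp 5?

doubly augmented fifth

D to A spans five letter names (D-E-F-G-A): a fifth.
The perfect fifth is 7 semitones; here we have 9, two semitones wider: doubly augmented.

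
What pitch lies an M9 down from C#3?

Two letters down from C (plus an octave) reaches B.
Moving 14 semitones down from C#3 (the size of a major ninth) reaches B1.

B1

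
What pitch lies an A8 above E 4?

E-sharp 5

An octave keeps the letter name E, an octave up from E.
An augmented octave spans 13 semitones, so from E4 the target pitch is E#5.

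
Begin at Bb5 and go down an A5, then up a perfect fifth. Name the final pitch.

Bb5 down an augmented fifth → Ebb5 (8 semitones).
A perfect fifth up from Ebb5 is Bbb5.

Bbb5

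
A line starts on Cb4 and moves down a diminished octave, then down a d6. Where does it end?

E#2

Cb4 down a diminished octave → C3 (11 semitones).
A diminished sixth down from C3 is E#2.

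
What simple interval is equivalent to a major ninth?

M2

Subtracting seven from the interval number removes an octave: 9 − 7 = 2.
So a major ninth is an octave plus a major second. The quality is unchanged.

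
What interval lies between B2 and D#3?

B to D spans three letter names (B-C-D): a third.
The major third spans 4 semitones, and B2 to D#3 is exactly 4 semitones — so this is a major third.

major third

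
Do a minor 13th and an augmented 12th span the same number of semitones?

A minor thirteenth = 20 semitones = an augmented twelfth; enharmonically equal.

Yes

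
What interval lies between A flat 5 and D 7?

augmented eleventh

A to D spans four letter names (A-B-C-D), plus an octave: an eleventh.
The perfect eleventh is 17 semitones; here we have 18, one semitone wider: augmented.
(Equivalently, a compound augmented fourth: an augmented fourth plus an octave.)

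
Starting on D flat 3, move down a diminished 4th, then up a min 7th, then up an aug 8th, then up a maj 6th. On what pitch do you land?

Db3 down a diminished fourth → A2 (4 semitones).
A2 up a minor seventh → G3 (10 semitones).
An augmented octave up from G3 is G#4.
Up a major sixth from G#4: E#5 (9 semitones up).

E sharp 5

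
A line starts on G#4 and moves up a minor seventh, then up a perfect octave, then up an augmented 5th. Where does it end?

Up a minor seventh from G#4: F#5 (10 semitones up).
A perfect octave up from F#5 is F#6.
F#6 up an augmented fifth → C##7 (8 semitones).

C##7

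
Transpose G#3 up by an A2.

Two letter names up from G: A.
An augmented second spans 3 semitones, so from G#3 the target pitch is A##3.

A##3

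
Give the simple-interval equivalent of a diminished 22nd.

diminished 8th

Each octave removed subtracts seven from the number: 22 − 14 = 8.
So a diminished twenty-second is 2 octaves plus a diminished octave. The quality is unchanged.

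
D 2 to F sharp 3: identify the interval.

D to F spans three letter names (D-E-F), plus an octave — that makes it a tenth of some quality.
Counting semitones, D2→F#3 is 16, which is the major tenth.
(Equivalently, a compound major third: a major third plus an octave.)

M10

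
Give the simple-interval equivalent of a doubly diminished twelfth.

Subtracting seven from the interval number removes an octave: 12 − 7 = 5.
So a doubly diminished twelfth is an octave plus a doubly diminished fifth. The quality is unchanged.

dd5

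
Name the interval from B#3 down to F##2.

perfect eleventh

Descending from B#3 to F##2 is the same interval as ascending F##2 to B#3.
F to B spans four letter names (F-G-A-B), plus an octave, so the interval is some kind of eleventh.
Counting semitones, F##2→B#3 is 17, which is the perfect eleventh.
(Equivalently, a compound perfect fourth: a perfect fourth plus an octave.)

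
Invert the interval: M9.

First reduce the compound major ninth to its simple form, a major second.
Inverted interval numbers add to nine, so a second pairs with a seventh (2 + 7 = 9).
And major becomes minor under inversion, so we get a minor seventh.

minor seventh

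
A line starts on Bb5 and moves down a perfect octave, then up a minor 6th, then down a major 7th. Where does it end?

Abb4

Down a perfect octave from Bb5: Bb4 (12 semitones down).
Bb4 up a minor sixth → Gb5 (8 semitones).
Down a major seventh from Gb5: Abb4 (11 semitones down).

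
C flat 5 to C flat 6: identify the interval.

C to C is the same letter name, plus an octave — that makes it an octave of some quality.
Cb5 to Cb6 is 12 semitones, matching the perfect octave exactly, so the quality is perfect.

perfect 8th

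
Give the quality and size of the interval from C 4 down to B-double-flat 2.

A9

Descending from C4 to Bbb2 is the same interval as ascending Bbb2 to C4.
B to C spans two letter names (B-C), plus an octave: a ninth.
The major ninth is 14 semitones; here we have 15, one semitone wider: augmented.
(Equivalently, a compound augmented second: an augmented second plus an octave.)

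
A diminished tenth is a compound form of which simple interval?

Subtracting seven from the interval number removes an octave: 10 − 7 = 3.
Quality carries through unchanged, so the simple form is a diminished third.

diminished third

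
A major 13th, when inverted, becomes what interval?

m3

First reduce the compound major thirteenth to its simple form, a major sixth.
The rule of nine gives the new number: 9 − 6 = 3, so a sixth becomes a third.
The quality also flips — major becomes minor — giving a minor third.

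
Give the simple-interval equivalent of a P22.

perfect octave

Subtracting seven from the interval number removes an octave: 22 − 14 = 8.
So a perfect twenty-second is 2 octaves plus a perfect octave. The quality is unchanged.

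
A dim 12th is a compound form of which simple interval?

Subtracting seven from the interval number removes an octave: 12 − 7 = 5.
That makes a diminished twelfth a compound diminished fifth — an octave plus a diminished fifth.

d5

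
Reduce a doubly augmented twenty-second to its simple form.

Take out 2 octaves (14 from the number): 22 − 14 = 8.
So a doubly augmented twenty-second is 2 octaves plus a doubly augmented octave. The quality is unchanged.

doubly augmented octave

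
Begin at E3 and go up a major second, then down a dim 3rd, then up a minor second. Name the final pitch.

E#3

E3 up a major second → F#3 (2 semitones).
F#3 down a diminished third → D##3 (2 semitones).
A minor second up from D##3 is E#3.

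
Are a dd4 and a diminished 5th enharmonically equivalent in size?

No

A doubly diminished fourth is 3 semitones but a diminished fifth is 6 semitones — different sizes.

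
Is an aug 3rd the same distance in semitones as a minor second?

5 semitones (augmented third) vs 1 semitone (minor second): not equal.

No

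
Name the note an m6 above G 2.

E-flat 3

The sixth takes the letter from G up to E.
A minor sixth is 8 semitones; 8 semitones up from G2 gives Eb3.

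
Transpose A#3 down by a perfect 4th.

Counting four letter names down from A lands on E.
Moving 5 semitones down from A#3 (the size of a perfect fourth) reaches E#3.

E#3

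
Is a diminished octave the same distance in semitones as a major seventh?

A diminished octave spans 11 semitones, and a major seventh also spans 11 semitones — they're enharmonic.

Yes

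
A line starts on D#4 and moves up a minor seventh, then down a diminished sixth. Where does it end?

D#4 up a minor seventh → C#5 (10 semitones).
C#5 down a diminished sixth → E##4 (7 semitones).

E##4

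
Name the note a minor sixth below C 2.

E 1

The sixth takes the letter from C down to E.
A minor sixth is 8 semitones; 8 semitones down from C2 gives E1.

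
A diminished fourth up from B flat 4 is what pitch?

E double-flat 5

Counting four letter names up from B lands on E.
A diminished fourth is 4 semitones; 4 semitones up from Bb4 gives Ebb5.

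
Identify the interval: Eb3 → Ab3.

P4

E to A spans four letter names (E-F-G-A), so the interval is some kind of fourth.
Counting semitones, Eb3→Ab3 is 5, which is the perfect fourth.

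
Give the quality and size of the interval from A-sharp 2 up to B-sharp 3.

major 9th

A to B spans two letter names (A-B), plus an octave — that makes it a ninth of some quality.
The major ninth spans 14 semitones, and A#2 to B#3 is exactly 14 semitones — so this is a major ninth.
(Equivalently, a compound major second: a major second plus an octave.)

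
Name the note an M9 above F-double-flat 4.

Counting two letter names plus an octave up from F lands on G.
A major ninth spans 14 semitones, so from Fbb4 the target pitch is Gbb5.

G-double-flat 5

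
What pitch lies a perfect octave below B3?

For an octave the letter name doesn't change: still B, an octave down.
Moving 12 semitones down from B3 (the size of a perfect octave) reaches B2.

B2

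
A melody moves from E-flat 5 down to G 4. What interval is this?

Descending from Eb5 to G4 is the same interval as ascending G4 to Eb5.
G to E spans six letter names (G-A-B-C-D-E) — that makes it a sixth of some quality.
G4 to Eb5 is 8 semitones, a half step short of the major sixth (9), so this is minor.

m6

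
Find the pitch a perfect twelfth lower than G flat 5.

C flat 4

The twelfth's letter: G down five letter names plus an octave → C.
A perfect twelfth is 19 semitones; 19 semitones down from Gb5 gives Cb4.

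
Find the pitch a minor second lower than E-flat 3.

Counting two letter names down from E lands on D.
A minor second is 1 semitone; 1 semitone down from Eb3 gives D3.

D 3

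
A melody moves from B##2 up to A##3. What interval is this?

minor seventh

B to A spans seven letter names (B-C-D-E-F-G-A), so the interval is some kind of seventh.
A major seventh would be 11 semitones, but B##2 to A##3 is 10 — one semitone narrower, making it a minor seventh.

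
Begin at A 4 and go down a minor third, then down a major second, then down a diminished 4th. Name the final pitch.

A4 down a minor third → F#4 (3 semitones).
F#4 down a major second → E4 (2 semitones).
A diminished fourth down from E4 is B#3.

B sharp 3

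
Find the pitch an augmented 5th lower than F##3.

Five letter names down from F: B.
Moving 8 semitones down from F##3 (the size of an augmented fifth) reaches B2.

B2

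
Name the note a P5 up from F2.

C3

Counting five letter names up from F lands on C.
Moving 7 semitones up from F2 (the size of a perfect fifth) reaches C3.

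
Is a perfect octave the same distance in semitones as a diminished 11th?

12 semitones (perfect octave) vs 16 semitones (diminished eleventh): not equal.

No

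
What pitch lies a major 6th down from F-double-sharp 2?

Six letter names down from F: A.
Moving 9 semitones down from F##2 (the size of a major sixth) reaches A#1.

A-sharp 1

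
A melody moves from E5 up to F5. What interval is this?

minor second

E to F spans two letter names (E-F) — that makes it a second of some quality.
A major second would be 2 semitones, but E5 to F5 is 1 — one semitone narrower, making it a minor second.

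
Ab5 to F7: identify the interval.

major thirteenth

A to F spans six letter names (A-B-C-D-E-F), plus an octave — that makes it a thirteenth of some quality.
Ab5 to F7 is 21 semitones, matching the major thirteenth exactly, so the quality is major.
(Equivalently, a compound major sixth: a major sixth plus an octave.)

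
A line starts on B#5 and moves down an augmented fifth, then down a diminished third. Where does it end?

C##5

Down an augmented fifth from B#5: E5 (8 semitones down).
E5 down a diminished third → C##5 (2 semitones).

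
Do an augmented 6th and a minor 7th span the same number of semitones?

An augmented sixth = 10 semitones = a minor seventh; enharmonically equal.

Yes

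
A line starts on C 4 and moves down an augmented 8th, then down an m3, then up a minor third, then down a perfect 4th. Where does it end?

G flat 2

Down an augmented octave from C4: Cb3 (13 semitones down).
Cb3 down a minor third → Ab2 (3 semitones).
A minor third up from Ab2 is Cb3.
A perfect fourth down from Cb3 is Gb2.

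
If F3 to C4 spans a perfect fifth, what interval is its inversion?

The rule of nine gives the new number: 9 − 5 = 4, so a fifth becomes a fourth.
And perfect stays perfect under inversion, so we get a perfect fourth.

P4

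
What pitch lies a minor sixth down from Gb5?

Counting six letter names down from G lands on B.
A minor sixth is 8 semitones; 8 semitones down from Gb5 gives Bb4.

Bb4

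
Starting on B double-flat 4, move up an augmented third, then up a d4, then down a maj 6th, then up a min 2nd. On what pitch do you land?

Bbb4 up an augmented third → D5 (5 semitones).
D5 up a diminished fourth → Gb5 (4 semitones).
Down a major sixth from Gb5: Bbb4 (9 semitones down).
Bbb4 up a minor second → Cbb5 (1 semitone).

C double-flat 5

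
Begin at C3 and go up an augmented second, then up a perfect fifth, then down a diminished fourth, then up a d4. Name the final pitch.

C3 up an augmented second → D#3 (3 semitones).
Up a perfect fifth from D#3: A#3 (7 semitones up).
A#3 down a diminished fourth → E##3 (4 semitones).
Up a diminished fourth from E##3: A#3 (4 semitones up).

A#3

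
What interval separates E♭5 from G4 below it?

Descending from Eb5 to G4 is the same interval as ascending G4 to Eb5.
G to E spans six letter names (G-A-B-C-D-E) — that makes it a sixth of some quality.
G4 to Eb5 is 8 semitones, a half step short of the major sixth (9), so this is minor.

minor sixth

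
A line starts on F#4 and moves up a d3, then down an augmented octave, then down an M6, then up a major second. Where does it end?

Dbb3

F#4 up a diminished third → Ab4 (2 semitones).
An augmented octave down from Ab4 is Abb3.
Abb3 down a major sixth → Cbb3 (9 semitones).
Cbb3 up a major second → Dbb3 (2 semitones).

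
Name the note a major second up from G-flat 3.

A-flat 3

The second takes the letter from G up to A.
Moving 2 semitones up from Gb3 (the size of a major second) reaches Ab3.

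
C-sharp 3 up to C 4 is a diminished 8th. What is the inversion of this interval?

Inverted interval numbers add to nine, so an octave pairs with a unison (8 + 1 = 9).
And diminished becomes augmented under inversion, so we get an augmented unison.

A1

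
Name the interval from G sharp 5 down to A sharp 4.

Descending from G#5 to A#4 is the same interval as ascending A#4 to G#5.
A to G spans seven letter names (A-B-C-D-E-F-G), so the interval is some kind of seventh.
At 10 semitones, A#4→G#5 falls one short of a major seventh: minor.

minor 7th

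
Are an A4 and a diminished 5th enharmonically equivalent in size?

An augmented fourth = 6 semitones = a diminished fifth; enharmonically equal.

Yes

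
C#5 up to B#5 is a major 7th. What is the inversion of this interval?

Inverted interval numbers add to nine, so a seventh pairs with a second (7 + 2 = 9).
The quality also flips — major becomes minor — giving a minor second.

m2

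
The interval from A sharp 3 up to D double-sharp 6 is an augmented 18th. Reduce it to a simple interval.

A4

Subtracting seven from the interval number removes an octave: 18 − 14 = 4.
That makes an augmented eighteenth a compound augmented fourth — 2 octaves plus an augmented fourth.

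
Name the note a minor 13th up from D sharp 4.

B 5

Counting six letter names plus an octave up from D lands on B.
Moving 20 semitones up from D#4 (the size of a minor thirteenth) reaches B5.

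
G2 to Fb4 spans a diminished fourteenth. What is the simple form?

Each octave removed subtracts seven from the number: 14 − 7 = 7.
That makes a diminished fourteenth a compound diminished seventh — an octave plus a diminished seventh.

d7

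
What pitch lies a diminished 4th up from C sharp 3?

F 3

Counting four letter names up from C lands on F.
A diminished fourth spans 4 semitones, so from C#3 the target pitch is F3.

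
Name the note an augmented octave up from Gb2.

An octave keeps the letter name G, an octave up from G.
An augmented octave spans 13 semitones, so from Gb2 the target pitch is G3.

G3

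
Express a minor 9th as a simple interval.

Take out an octave (7 from the number): 9 − 7 = 2.
That makes a minor ninth a compound minor second — an octave plus a minor second.

minor 2nd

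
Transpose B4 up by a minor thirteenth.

G6

Six letters up from B (plus an octave) reaches G.
Moving 20 semitones up from B4 (the size of a minor thirteenth) reaches G6.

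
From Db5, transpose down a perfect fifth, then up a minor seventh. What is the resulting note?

Fb5

Down a perfect fifth from Db5: Gb4 (7 semitones down).
A minor seventh up from Gb4 is Fb5.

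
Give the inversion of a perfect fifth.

The rule of nine gives the new number: 9 − 5 = 4, so a fifth becomes a fourth.
The quality also flips — perfect stays perfect — giving a perfect fourth.

P4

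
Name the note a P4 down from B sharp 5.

Four letter names down from B: F.
A perfect fourth is 5 semitones; 5 semitones down from B#5 gives F##5.

F double-sharp 5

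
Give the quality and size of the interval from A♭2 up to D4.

A11

A to D spans four letter names (A-B-C-D), plus an octave, so the interval is some kind of eleventh.
The perfect eleventh is 17 semitones; here we have 18, one semitone wider: augmented.
(Equivalently, a compound augmented fourth: an augmented fourth plus an octave.)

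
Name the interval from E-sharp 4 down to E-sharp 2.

Descending from E#4 to E#2 is the same interval as ascending E#2 to E#4.
E to E is the same letter name, plus 2 octaves, so the interval is some kind of fifteenth.
Counting semitones, E#2→E#4 is 24, which is the perfect fifteenth.
(Equivalently, a compound perfect octave: a perfect octave plus an octave.)

perfect 15th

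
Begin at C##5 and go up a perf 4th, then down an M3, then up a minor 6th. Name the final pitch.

A perfect fourth up from C##5 is F##5.
Down a major third from F##5: D#5 (4 semitones down).
D#5 up a minor sixth → B5 (8 semitones).

B5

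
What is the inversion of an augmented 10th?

d6

First reduce the compound augmented tenth to its simple form, an augmented third.
Interval numbers invert to sum to nine: 3 + 6 = 9, so a third inverts to a sixth.
And augmented becomes diminished under inversion, so we get a diminished sixth.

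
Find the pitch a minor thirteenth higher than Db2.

Counting six letter names plus an octave up from D lands on B.
Moving 20 semitones up from Db2 (the size of a minor thirteenth) reaches Bbb3.

Bbb3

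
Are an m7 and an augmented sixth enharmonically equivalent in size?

A minor seventh spans 10 semitones, and an augmented sixth also spans 10 semitones — they're enharmonic.

Yes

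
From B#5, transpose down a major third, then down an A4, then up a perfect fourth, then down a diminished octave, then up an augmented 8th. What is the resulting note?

Down a major third from B#5: G#5 (4 semitones down).
Down an augmented fourth from G#5: D5 (6 semitones down).
A perfect fourth up from D5 is G5.
G5 down a diminished octave → G#4 (11 semitones).
G#4 up an augmented octave → G##5 (13 semitones).

G##5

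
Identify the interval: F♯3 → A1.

major thirteenth

Descending from F#3 to A1 is the same interval as ascending A1 to F#3.
A to F spans six letter names (A-B-C-D-E-F), plus an octave — that makes it a thirteenth of some quality.
A1 to F#3 is 21 semitones, matching the major thirteenth exactly, so the quality is major.
(Equivalently, a compound major sixth: a major sixth plus an octave.)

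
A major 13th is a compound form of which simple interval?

major sixth

Take out an octave (7 from the number): 13 − 7 = 6.
Quality carries through unchanged, so the simple form is a major sixth.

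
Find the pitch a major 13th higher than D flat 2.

Six letters up from D (plus an octave) reaches B.
Moving 21 semitones up from Db2 (the size of a major thirteenth) reaches Bb3.

B flat 3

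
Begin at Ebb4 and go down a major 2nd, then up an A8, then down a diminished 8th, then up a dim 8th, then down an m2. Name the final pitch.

C5

A major second down from Ebb4 is Dbb4.
Up an augmented octave from Dbb4: Db5 (13 semitones up).
A diminished octave down from Db5 is D4.
A diminished octave up from D4 is Db5.
Db5 down a minor second → C5 (1 semitone).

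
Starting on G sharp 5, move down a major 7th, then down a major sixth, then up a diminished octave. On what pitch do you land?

G#5 down a major seventh → A4 (11 semitones).
A4 down a major sixth → C4 (9 semitones).
Up a diminished octave from C4: Cb5 (11 semitones up).

C flat 5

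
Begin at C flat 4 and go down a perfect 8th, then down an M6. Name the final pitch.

E double-flat 2

Cb4 down a perfect octave → Cb3 (12 semitones).
Down a major sixth from Cb3: Ebb2 (9 semitones down).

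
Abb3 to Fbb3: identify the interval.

major third

Descending from Abb3 to Fbb3 is the same interval as ascending Fbb3 to Abb3.
F to A spans three letter names (F-G-A) — that makes it a third of some quality.
Counting semitones, Fbb3→Abb3 is 4, which is the major third.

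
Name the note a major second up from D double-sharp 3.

E double-sharp 3

Two letter names up from D: E.
A major second is 2 semitones; 2 semitones up from D##3 gives E##3.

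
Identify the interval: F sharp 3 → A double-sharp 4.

A10

F to A spans three letter names (F-G-A), plus an octave, so the interval is some kind of tenth.
The major tenth is 16 semitones; here we have 17, one semitone wider: augmented.
(Equivalently, a compound augmented third: an augmented third plus an octave.)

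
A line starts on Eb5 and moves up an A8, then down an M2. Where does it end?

D6

Eb5 up an augmented octave → E6 (13 semitones).
Down a major second from E6: D6 (2 semitones down).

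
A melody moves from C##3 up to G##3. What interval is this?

C to G spans five letter names (C-D-E-F-G) — that makes it a fifth of some quality.
The perfect fifth spans 7 semitones, and C##3 to G##3 is exactly 7 semitones — so this is a perfect fifth.

perfect 5th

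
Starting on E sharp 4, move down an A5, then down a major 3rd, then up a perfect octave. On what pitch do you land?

F 4

An augmented fifth down from E#4 is A3.
A3 down a major third → F3 (4 semitones).
Up a perfect octave from F3: F4 (12 semitones up).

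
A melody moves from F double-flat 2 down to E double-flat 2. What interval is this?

Descending from Fbb2 to Ebb2 is the same interval as ascending Ebb2 to Fbb2.
E to F spans two letter names (E-F) — that makes it a second of some quality.
Ebb2 to Fbb2 is 1 semitone, a half step short of the major second (2), so this is minor.

minor 2nd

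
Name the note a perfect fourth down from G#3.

The fourth takes the letter from G down to D.
Moving 5 semitones down from G#3 (the size of a perfect fourth) reaches D#3.

D#3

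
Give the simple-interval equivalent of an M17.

Take out 2 octaves (14 from the number): 17 − 14 = 3.
So a major seventeenth is 2 octaves plus a major third. The quality is unchanged.

major third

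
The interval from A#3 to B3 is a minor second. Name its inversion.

major seventh

The rule of nine gives the new number: 9 − 2 = 7, so a second becomes a seventh.
And minor becomes major under inversion, so we get a major seventh.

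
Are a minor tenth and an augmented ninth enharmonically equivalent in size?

Yes

Both span 15 semitones: a minor tenth and an augmented ninth are the same chromatic distance.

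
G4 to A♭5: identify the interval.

G to A spans two letter names (G-A), plus an octave, so the interval is some kind of ninth.
G4 to Ab5 is 13 semitones, a half step short of the major ninth (14), so this is minor.
(Equivalently, a compound minor second: a minor second plus an octave.)

minor ninth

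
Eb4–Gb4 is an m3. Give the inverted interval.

major sixth

The rule of nine gives the new number: 9 − 3 = 6, so a third becomes a sixth.
The quality also flips — minor becomes major — giving a major sixth.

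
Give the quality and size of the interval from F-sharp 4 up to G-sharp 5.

F to G spans two letter names (F-G), plus an octave: a ninth.
Counting semitones, F#4→G#5 is 14, which is the major ninth.
(Equivalently, a compound major second: a major second plus an octave.)

major 9th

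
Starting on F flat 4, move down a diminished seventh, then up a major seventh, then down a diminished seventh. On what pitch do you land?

G double-sharp 3

Down a diminished seventh from Fb4: G3 (9 semitones down).
Up a major seventh from G3: F#4 (11 semitones up).
F#4 down a diminished seventh → G##3 (9 semitones).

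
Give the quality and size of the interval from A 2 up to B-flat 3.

minor ninth

A to B spans two letter names (A-B), plus an octave: a ninth.
At 13 semitones, A2→Bb3 falls one short of a major ninth: minor.
(Equivalently, a compound minor second: a minor second plus an octave.)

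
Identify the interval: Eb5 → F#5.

E to F spans two letter names (E-F) — that makes it a second of some quality.
Eb5 to F#5 spans 3 semitones — one semitone wider than the major second (2) — giving an augmented second.

augmented 2nd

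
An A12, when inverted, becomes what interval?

diminished 4th

First reduce the compound augmented twelfth to its simple form, an augmented fifth.
Inverted interval numbers add to nine, so a fifth pairs with a fourth (5 + 4 = 9).
The quality also flips — augmented becomes diminished — giving a diminished fourth.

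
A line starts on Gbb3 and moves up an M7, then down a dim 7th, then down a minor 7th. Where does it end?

A2

Up a major seventh from Gbb3: Fb4 (11 semitones up).
Down a diminished seventh from Fb4: G3 (9 semitones down).
Down a minor seventh from G3: A2 (10 semitones down).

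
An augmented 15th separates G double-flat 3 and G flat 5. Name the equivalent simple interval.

A8

Take out an octave (7 from the number): 15 − 7 = 8.
So an augmented fifteenth is an octave plus an augmented octave. The quality is unchanged.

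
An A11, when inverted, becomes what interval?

First reduce the compound augmented eleventh to its simple form, an augmented fourth.
Inverted interval numbers add to nine, so a fourth pairs with a fifth (4 + 5 = 9).
The quality also flips — augmented becomes diminished — giving a diminished fifth.

d5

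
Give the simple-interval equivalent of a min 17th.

m3

Each octave removed subtracts seven from the number: 17 − 14 = 3.
Quality carries through unchanged, so the simple form is a minor third.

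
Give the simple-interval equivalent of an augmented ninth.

augmented 2nd

Subtracting seven from the interval number removes an octave: 9 − 7 = 2.
That makes an augmented ninth a compound augmented second — an octave plus an augmented second.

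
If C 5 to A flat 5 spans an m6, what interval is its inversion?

Interval numbers invert to sum to nine: 6 + 3 = 9, so a sixth inverts to a third.
Quality inverts too: minor becomes major. That makes the inversion a major third.

major third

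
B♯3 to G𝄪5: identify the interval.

major thirteenth

B to G spans six letter names (B-C-D-E-F-G), plus an octave: a thirteenth.
Counting semitones, B#3→G##5 is 21, which is the major thirteenth.
(Equivalently, a compound major sixth: a major sixth plus an octave.)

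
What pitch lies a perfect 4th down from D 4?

A 3

Counting four letter names down from D lands on A.
A perfect fourth is 5 semitones; 5 semitones down from D4 gives A3.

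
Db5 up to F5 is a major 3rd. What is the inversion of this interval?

Interval numbers invert to sum to nine: 3 + 6 = 9, so a third inverts to a sixth.
And major becomes minor under inversion, so we get a minor sixth.

minor 6th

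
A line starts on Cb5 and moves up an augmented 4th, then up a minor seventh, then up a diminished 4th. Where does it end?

Up an augmented fourth from Cb5: F5 (6 semitones up).
A minor seventh up from F5 is Eb6.
Up a diminished fourth from Eb6: Abb6 (4 semitones up).

Abb6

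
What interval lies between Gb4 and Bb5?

major tenth

G to B spans three letter names (G-A-B), plus an octave — that makes it a tenth of some quality.
Counting semitones, Gb4→Bb5 is 16, which is the major tenth.
(Equivalently, a compound major third: a major third plus an octave.)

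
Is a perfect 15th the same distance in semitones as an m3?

No

A perfect fifteenth spans 24 semitones; a minor third spans 3 semitones. They differ by 21.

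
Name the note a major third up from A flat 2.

C 3

Counting three letter names up from A lands on C.
Moving 4 semitones up from Ab2 (the size of a major third) reaches C3.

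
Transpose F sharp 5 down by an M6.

The sixth takes the letter from F down to A.
A major sixth spans 9 semitones, so from F#5 the target pitch is A4.

A 4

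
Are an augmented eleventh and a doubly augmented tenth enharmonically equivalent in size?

An augmented eleventh = 18 semitones = a doubly augmented tenth; enharmonically equal.

Yes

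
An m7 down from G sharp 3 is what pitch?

A sharp 2

Seven letter names down from G: A.
A minor seventh is 10 semitones; 10 semitones down from G#3 gives A#2.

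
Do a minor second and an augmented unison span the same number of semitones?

A minor second spans 1 semitone, and an augmented unison also spans 1 semitone — they're enharmonic.

Yes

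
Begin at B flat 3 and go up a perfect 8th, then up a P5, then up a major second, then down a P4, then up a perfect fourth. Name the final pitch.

G 5

A perfect octave up from Bb3 is Bb4.
A perfect fifth up from Bb4 is F5.
F5 up a major second → G5 (2 semitones).
Down a perfect fourth from G5: D5 (5 semitones down).
A perfect fourth up from D5 is G5.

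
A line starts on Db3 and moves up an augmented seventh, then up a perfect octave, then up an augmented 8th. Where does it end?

C##6

Db3 up an augmented seventh → C#4 (12 semitones).
C#4 up a perfect octave → C#5 (12 semitones).
Up an augmented octave from C#5: C##6 (13 semitones up).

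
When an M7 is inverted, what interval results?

minor second

Inverted interval numbers add to nine, so a seventh pairs with a second (7 + 2 = 9).
Quality inverts too: major becomes minor. That makes the inversion a minor second.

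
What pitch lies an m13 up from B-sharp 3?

G-sharp 5

Counting six letter names plus an octave up from B lands on G.
A minor thirteenth spans 20 semitones, so from B#3 the target pitch is G#5.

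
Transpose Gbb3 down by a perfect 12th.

Cbb2

Counting five letter names plus an octave down from G lands on C.
A perfect twelfth spans 19 semitones, so from Gbb3 the target pitch is Cbb2.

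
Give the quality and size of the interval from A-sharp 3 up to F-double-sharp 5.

major 13th

A to F spans six letter names (A-B-C-D-E-F), plus an octave: a thirteenth.
A#3 to F##5 is 21 semitones, matching the major thirteenth exactly, so the quality is major.
(Equivalently, a compound major sixth: a major sixth plus an octave.)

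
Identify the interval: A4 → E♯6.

A to E spans five letter names (A-B-C-D-E), plus an octave — that makes it a twelfth of some quality.
The perfect twelfth is 19 semitones; here we have 20, one semitone wider: augmented.
(Equivalently, a compound augmented fifth: an augmented fifth plus an octave.)

A12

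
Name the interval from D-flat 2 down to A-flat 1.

P4

Descending from Db2 to Ab1 is the same interval as ascending Ab1 to Db2.
A to D spans four letter names (A-B-C-D), so the interval is some kind of fourth.
Ab1 to Db2 is 5 semitones, matching the perfect fourth exactly, so the quality is perfect.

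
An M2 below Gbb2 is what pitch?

The second takes the letter from G down to F.
A major second is 2 semitones; 2 semitones down from Gbb2 gives Fbb2.

Fbb2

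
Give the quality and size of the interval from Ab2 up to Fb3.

minor sixth

A to F spans six letter names (A-B-C-D-E-F): a sixth.
Ab2 to Fb3 is 8 semitones, a half step short of the major sixth (9), so this is minor.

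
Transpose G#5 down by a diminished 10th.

E##4

Counting three letter names plus an octave down from G lands on E.
A diminished tenth spans 14 semitones, so from G#5 the target pitch is E##4.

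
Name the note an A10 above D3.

F##4

Counting three letter names plus an octave up from D lands on F.
An augmented tenth spans 17 semitones, so from D3 the target pitch is F##4.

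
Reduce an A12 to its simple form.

A5

Take out an octave (7 from the number): 12 − 7 = 5.
That makes an augmented twelfth a compound augmented fifth — an octave plus an augmented fifth.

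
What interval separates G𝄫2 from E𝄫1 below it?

minor 10th

Descending from Gbb2 to Ebb1 is the same interval as ascending Ebb1 to Gbb2.
E to G spans three letter names (E-F-G), plus an octave — that makes it a tenth of some quality.
A major tenth would be 16 semitones, but Ebb1 to Gbb2 is 15 — one semitone narrower, making it a minor tenth.
(Equivalently, a compound minor third: a minor third plus an octave.)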